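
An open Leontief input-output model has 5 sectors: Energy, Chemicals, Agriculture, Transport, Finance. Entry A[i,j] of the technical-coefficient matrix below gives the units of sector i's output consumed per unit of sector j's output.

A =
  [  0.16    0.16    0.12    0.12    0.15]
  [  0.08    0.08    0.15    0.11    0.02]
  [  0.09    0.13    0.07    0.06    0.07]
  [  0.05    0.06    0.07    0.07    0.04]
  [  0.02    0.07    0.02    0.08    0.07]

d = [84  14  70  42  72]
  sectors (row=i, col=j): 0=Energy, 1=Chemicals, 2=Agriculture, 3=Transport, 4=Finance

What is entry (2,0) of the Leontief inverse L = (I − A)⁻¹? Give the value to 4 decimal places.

L[2,0] = 0.1522

Form M = I − A:
  [  0.84   -0.16   -0.12   -0.12   -0.15]
  [ -0.08    0.92   -0.15   -0.11   -0.02]
  [ -0.09   -0.13    0.93   -0.06   -0.07]
  [ -0.05   -0.06   -0.07    0.93   -0.04]
  [ -0.02   -0.07   -0.02   -0.08    0.93]
Leontief inverse L = M⁻¹:
  [  1.2619    0.2853    0.2314    0.2319    0.2371]
  [  0.1465    1.1607    0.2210    0.1767    0.0728]
  [  0.1522    0.2051    1.1402    0.1278    0.1203]
  [  0.0909    0.1103    0.1149    1.1138    0.0736]
  [  0.0493    0.1074    0.0560    0.1168    1.0948]
Total output x = L · d:
  x_0 = 1.2619·84 + 0.2853·14 + 0.2314·70 + 0.2319·42 + 0.2371·72 = 152.9984
  x_1 = 0.1465·84 + 1.1607·14 + 0.2210·70 + 0.1767·42 + 0.0728·72 = 56.6873
  x_2 = 0.1522·84 + 0.2051·14 + 1.1402·70 + 0.1278·42 + 0.1203·72 = 109.4920
  x_3 = 0.0909·84 + 0.1103·14 + 0.1149·70 + 1.1138·42 + 0.0736·72 = 69.2982
  x_4 = 0.0493·84 + 0.1074·14 + 0.0560·70 + 0.1168·42 + 1.0948·72 = 93.2922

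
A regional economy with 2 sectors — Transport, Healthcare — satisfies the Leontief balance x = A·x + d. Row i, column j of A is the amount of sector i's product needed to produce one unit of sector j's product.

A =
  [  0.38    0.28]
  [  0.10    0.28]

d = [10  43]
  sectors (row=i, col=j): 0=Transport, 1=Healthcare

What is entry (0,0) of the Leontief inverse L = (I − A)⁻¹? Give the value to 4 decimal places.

L[0,0] = 1.7208

Form M = I − A:
  [  0.62   -0.28]
  [ -0.10    0.72]
Leontief inverse L = M⁻¹:
  [  1.7208    0.6692]
  [  0.2390    1.4818]
Total output x = L · d:
  x_0 = 1.7208·10 + 0.6692·43 = 45.9847
  x_1 = 0.2390·10 + 1.4818·43 = 66.1090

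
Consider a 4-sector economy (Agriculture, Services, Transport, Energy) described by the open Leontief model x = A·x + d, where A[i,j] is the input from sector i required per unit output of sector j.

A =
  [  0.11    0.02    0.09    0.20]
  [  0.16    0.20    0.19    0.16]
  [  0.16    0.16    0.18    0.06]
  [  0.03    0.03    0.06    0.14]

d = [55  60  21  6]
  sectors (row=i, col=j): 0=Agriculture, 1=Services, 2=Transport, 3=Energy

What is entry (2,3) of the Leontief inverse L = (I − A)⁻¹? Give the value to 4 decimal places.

L[2,3] = 0.2147

Form M = I − A:
  [  0.89   -0.02   -0.09   -0.20]
  [ -0.16    0.80   -0.19   -0.16]
  [ -0.16   -0.16    0.82   -0.06]
  [ -0.03   -0.03   -0.06    0.86]
Leontief inverse L = M⁻¹:
  [  1.1773    0.0743    0.1683    0.2994]
  [  0.3208    1.3457    0.3727    0.3510]
  [  0.2977    0.2821    1.3333    0.2147]
  [  0.0730    0.0692    0.1119    1.2005]
Total output x = L · d:
  x_0 = 1.1773·55 + 0.0743·60 + 0.1683·21 + 0.2994·6 = 74.5433
  x_1 = 0.3208·55 + 1.3457·60 + 0.3727·21 + 0.3510·6 = 108.3174
  x_2 = 0.2977·55 + 0.2821·60 + 1.3333·21 + 0.2147·6 = 62.5866
  x_3 = 0.0730·55 + 0.0692·60 + 0.1119·21 + 1.2005·6 = 17.7221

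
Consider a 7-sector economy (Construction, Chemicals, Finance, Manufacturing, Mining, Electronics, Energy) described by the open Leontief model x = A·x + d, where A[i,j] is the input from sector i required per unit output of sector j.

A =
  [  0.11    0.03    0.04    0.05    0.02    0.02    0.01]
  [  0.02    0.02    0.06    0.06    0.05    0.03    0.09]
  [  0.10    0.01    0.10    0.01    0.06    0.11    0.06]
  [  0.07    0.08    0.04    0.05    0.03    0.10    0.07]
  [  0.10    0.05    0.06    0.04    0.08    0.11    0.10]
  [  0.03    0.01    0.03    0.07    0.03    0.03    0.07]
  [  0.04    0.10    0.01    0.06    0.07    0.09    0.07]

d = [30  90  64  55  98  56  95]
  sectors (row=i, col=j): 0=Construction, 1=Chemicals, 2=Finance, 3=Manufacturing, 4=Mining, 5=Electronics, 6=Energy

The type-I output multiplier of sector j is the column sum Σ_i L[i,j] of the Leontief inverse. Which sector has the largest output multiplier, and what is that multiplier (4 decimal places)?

Form M = I − A:
  [  0.89   -0.03   -0.04   -0.05   -0.02   -0.02   -0.01]
  [ -0.02    0.98   -0.06   -0.06   -0.05   -0.03   -0.09]
  [ -0.10   -0.01    0.90   -0.01   -0.06   -0.11   -0.06]
  [ -0.07   -0.08   -0.04    0.95   -0.03   -0.10   -0.07]
  [ -0.10   -0.05   -0.06   -0.04    0.92   -0.11   -0.10]
  [ -0.03   -0.01   -0.03   -0.07   -0.03    0.97   -0.07]
  [ -0.04   -0.10   -0.01   -0.06   -0.07   -0.09    0.93]
Leontief inverse L = M⁻¹:
  [  1.1445    0.0473    0.0616    0.0711    0.0379    0.0468    0.0338]
  [  0.0570    1.0479    0.0854    0.0869    0.0787    0.0730    0.1280]
  [  0.1524    0.0369    1.1350    0.0444    0.0938    0.1578    0.1037]
  [  0.1129    0.1093    0.0708    1.0867    0.0619    0.1435    0.1156]
  [  0.1584    0.0876    0.0987    0.0843    1.1217    0.1676    0.1561]
  [  0.0597    0.0335    0.0490    0.0926    0.0516    1.0634    0.0996]
  [  0.0820    0.1320    0.0408    0.0983    0.1045    0.1363    1.1205]
Total output x = L · d:
  x_0 = 1.1445·30 + 0.0473·90 + 0.0616·64 + 0.0711·55 + 0.0379·98 + 0.0468·56 + 0.0338·95 = 55.9951
  x_1 = 0.0570·30 + 1.0479·90 + 0.0854·64 + 0.0869·55 + 0.0787·98 + 0.0730·56 + 0.1280·95 = 130.2337
  x_2 = 0.1524·30 + 0.0369·90 + 1.1350·64 + 0.0444·55 + 0.0938·98 + 0.1578·56 + 0.1037·95 = 110.8601
  x_3 = 0.1129·30 + 0.1093·90 + 0.0708·64 + 1.0867·55 + 0.0619·98 + 0.1435·56 + 0.1156·95 = 102.6132
  x_4 = 0.1584·30 + 0.0876·90 + 0.0987·64 + 0.0843·55 + 1.1217·98 + 0.1676·56 + 0.1561·95 = 157.7352
  x_5 = 0.0597·30 + 0.0335·90 + 0.0490·64 + 0.0926·55 + 0.0516·98 + 1.0634·56 + 0.0996·95 = 87.1034
  x_6 = 0.0820·30 + 0.1320·90 + 0.0408·64 + 0.0983·55 + 0.1045·98 + 0.1363·56 + 1.1205·95 = 146.6767
Output multipliers (column sums of L):
  Construction: 1.7668
  Chemicals: 1.4946
  Finance: 1.5413
  Manufacturing: 1.5643
  Mining: 1.5502
  Electronics: 1.7885
  Energy: 1.7574

Electronics (1.7885)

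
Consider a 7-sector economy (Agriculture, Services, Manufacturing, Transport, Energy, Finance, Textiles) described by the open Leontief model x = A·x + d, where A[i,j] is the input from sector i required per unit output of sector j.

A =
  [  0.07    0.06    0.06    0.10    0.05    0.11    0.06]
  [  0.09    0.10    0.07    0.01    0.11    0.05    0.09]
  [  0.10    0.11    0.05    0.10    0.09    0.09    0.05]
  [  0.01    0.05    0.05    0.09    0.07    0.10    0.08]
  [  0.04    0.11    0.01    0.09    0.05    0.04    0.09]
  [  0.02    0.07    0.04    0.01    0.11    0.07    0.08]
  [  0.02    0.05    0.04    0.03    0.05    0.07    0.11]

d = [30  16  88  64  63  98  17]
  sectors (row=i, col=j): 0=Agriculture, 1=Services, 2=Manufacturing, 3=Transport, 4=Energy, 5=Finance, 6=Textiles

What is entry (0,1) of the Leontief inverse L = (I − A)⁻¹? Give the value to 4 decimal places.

Form M = I − A:
  [  0.93   -0.06   -0.06   -0.10   -0.05   -0.11   -0.06]
  [ -0.09    0.90   -0.07   -0.01   -0.11   -0.05   -0.09]
  [ -0.10   -0.11    0.95   -0.10   -0.09   -0.09   -0.05]
  [ -0.01   -0.05   -0.05    0.91   -0.07   -0.10   -0.08]
  [ -0.04   -0.11   -0.01   -0.09    0.95   -0.04   -0.09]
  [ -0.02   -0.07   -0.04   -0.01   -0.11    0.93   -0.08]
  [ -0.02   -0.05   -0.04   -0.03   -0.05   -0.07    0.89]
Leontief inverse L = M⁻¹:
  [  1.1129    0.1320    0.1028    0.1537    0.1230    0.1808    0.1367]
  [  0.1410    1.1790    0.1133    0.0658    0.1822    0.1188    0.1701]
  [  0.1532    0.1961    1.1003    0.1636    0.1742    0.1707    0.1396]
  [  0.0447    0.1133    0.0852    1.1343    0.1333    0.1585    0.1489]
  [  0.0761    0.1700    0.0466    0.1314    1.1099    0.0964    0.1576]
  [  0.0549    0.1301    0.0704    0.0485    0.1652    1.1186    0.1424]
  [  0.0499    0.1016    0.0692    0.0639    0.1007    0.1171    1.1676]
Total output x = L · d:
  x_0 = 1.1129·30 + 0.1320·16 + 0.1028·88 + 0.1537·64 + 0.1230·63 + 0.1808·98 + 0.1367·17 = 82.1670
  x_1 = 0.1410·30 + 1.1790·16 + 0.1133·88 + 0.0658·64 + 0.1822·63 + 0.1188·98 + 0.1701·17 = 63.2925
  x_2 = 0.1532·30 + 0.1961·16 + 1.1003·88 + 0.1636·64 + 0.1742·63 + 0.1707·98 + 0.1396·17 = 145.1084
  x_3 = 0.0447·30 + 0.1133·16 + 0.0852·88 + 1.1343·64 + 0.1333·63 + 0.1585·98 + 0.1489·17 = 109.7116
  x_4 = 0.0761·30 + 0.1700·16 + 0.0466·88 + 0.1314·64 + 1.1099·63 + 0.0964·98 + 0.1576·17 = 99.5590
  x_5 = 0.0549·30 + 0.1301·16 + 0.0704·88 + 0.0485·64 + 0.1652·63 + 1.1186·98 + 0.1424·17 = 135.4888
  x_6 = 0.0499·30 + 0.1016·16 + 0.0692·88 + 0.0639·64 + 0.1007·63 + 0.1171·98 + 1.1676·17 = 50.9728

L[0,1] = 0.1320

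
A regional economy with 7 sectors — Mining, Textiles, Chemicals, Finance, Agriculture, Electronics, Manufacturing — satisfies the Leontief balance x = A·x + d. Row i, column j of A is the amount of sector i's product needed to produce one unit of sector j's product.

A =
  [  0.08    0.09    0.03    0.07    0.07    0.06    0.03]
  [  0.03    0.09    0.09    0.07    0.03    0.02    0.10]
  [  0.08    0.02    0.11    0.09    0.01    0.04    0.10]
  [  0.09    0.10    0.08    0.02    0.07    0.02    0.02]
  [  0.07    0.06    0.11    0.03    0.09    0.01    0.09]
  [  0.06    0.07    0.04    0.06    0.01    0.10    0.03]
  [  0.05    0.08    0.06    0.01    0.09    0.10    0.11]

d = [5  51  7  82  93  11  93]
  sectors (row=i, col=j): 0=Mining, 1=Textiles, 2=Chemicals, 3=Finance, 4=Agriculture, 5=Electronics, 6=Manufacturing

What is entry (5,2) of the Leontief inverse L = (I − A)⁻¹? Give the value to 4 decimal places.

Form M = I − A:
  [  0.92   -0.09   -0.03   -0.07   -0.07   -0.06   -0.03]
  [ -0.03    0.91   -0.09   -0.07   -0.03   -0.02   -0.10]
  [ -0.08   -0.02    0.89   -0.09   -0.01   -0.04   -0.10]
  [ -0.09   -0.10   -0.08    0.98   -0.07   -0.02   -0.02]
  [ -0.07   -0.06   -0.11   -0.03    0.91   -0.01   -0.09]
  [ -0.06   -0.07   -0.04   -0.06   -0.01    0.90   -0.03]
  [ -0.05   -0.08   -0.06   -0.01   -0.09   -0.10    0.89]
Leontief inverse L = M⁻¹:
  [  1.1289    0.1472    0.0861    0.1091    0.1101    0.0950    0.0811]
  [  0.0789    1.1451    0.1503    0.1086    0.0703    0.0583    0.1597]
  [  0.1347    0.0769    1.1683    0.1307    0.0521    0.0834    0.1555]
  [  0.1358    0.1503    0.1355    1.0604    0.1062    0.0513    0.0730]
  [  0.1243    0.1165    0.1756    0.0728    1.1357    0.0502    0.1552]
  [  0.1013    0.1184    0.0845    0.0948    0.0394    1.1346    0.0706]
  [  0.1051    0.1432    0.1259    0.0546    0.1365    0.1493    1.1774]
Total output x = L · d:
  x_0 = 1.1289·5 + 0.1472·51 + 0.0861·7 + 0.1091·82 + 0.1101·93 + 0.0950·11 + 0.0811·93 = 41.5200
  x_1 = 0.0789·5 + 1.1451·51 + 0.1503·7 + 0.1086·82 + 0.0703·93 + 0.0583·11 + 0.1597·93 = 90.7788
  x_2 = 0.1347·5 + 0.0769·51 + 1.1683·7 + 0.1307·82 + 0.0521·93 + 0.0834·11 + 0.1555·93 = 43.7091
  x_3 = 0.1358·5 + 0.1503·51 + 0.1355·7 + 1.0604·82 + 0.1062·93 + 0.0513·11 + 0.0730·93 = 113.4795
  x_4 = 0.1243·5 + 0.1165·51 + 0.1756·7 + 0.0728·82 + 1.1357·93 + 0.0502·11 + 0.1552·93 = 134.3668
  x_5 = 0.1013·5 + 0.1184·51 + 0.0845·7 + 0.0948·82 + 0.0394·93 + 1.1346·11 + 0.0706·93 = 37.6191
  x_6 = 0.1051·5 + 0.1432·51 + 0.1259·7 + 0.0546·82 + 0.1365·93 + 0.1493·11 + 1.1774·93 = 137.0231

L[5,2] = 0.0845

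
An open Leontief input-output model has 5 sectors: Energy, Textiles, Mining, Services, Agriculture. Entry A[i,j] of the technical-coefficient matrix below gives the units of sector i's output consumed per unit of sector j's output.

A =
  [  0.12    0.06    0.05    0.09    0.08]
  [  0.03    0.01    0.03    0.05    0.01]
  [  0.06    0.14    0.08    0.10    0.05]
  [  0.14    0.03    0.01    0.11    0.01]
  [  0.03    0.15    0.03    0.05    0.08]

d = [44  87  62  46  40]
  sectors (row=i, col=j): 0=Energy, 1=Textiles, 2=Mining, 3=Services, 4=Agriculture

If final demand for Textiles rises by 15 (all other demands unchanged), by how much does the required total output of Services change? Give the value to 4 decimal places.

Form M = I − A:
  [  0.88   -0.06   -0.05   -0.09   -0.08]
  [ -0.03    0.99   -0.03   -0.05   -0.01]
  [ -0.06   -0.14    0.92   -0.10   -0.05]
  [ -0.14   -0.03   -0.01    0.89   -0.01]
  [ -0.03   -0.15   -0.03   -0.05    0.92]
Leontief inverse L = M⁻¹:
  [  1.1704    0.1017    0.0720    0.1382    0.1083]
  [  0.0488    1.0231    0.0373    0.0676    0.0181]
  [  0.1074    0.1780    1.1026    0.1488    0.0728]
  [  0.1876    0.0545    0.0255    1.1502    0.0308]
  [  0.0598    0.1789    0.0458    0.0829    1.0975]
Total output x = L · d:
  x_0 = 1.1704·44 + 0.1017·87 + 0.0720·62 + 0.1382·46 + 0.1083·40 = 75.4996
  x_1 = 0.0488·44 + 1.0231·87 + 0.0373·62 + 0.0676·46 + 0.0181·40 = 97.3114
  x_2 = 0.1074·44 + 0.1780·87 + 1.1026·62 + 0.1488·46 + 0.0728·40 = 98.3292
  x_3 = 0.1876·44 + 0.0545·87 + 0.0255·62 + 1.1502·46 + 0.0308·40 = 68.7192
  x_4 = 0.0598·44 + 0.1789·87 + 0.0458·62 + 0.0829·46 + 1.0975·40 = 68.7473
Δx_3 = L[3,1] · Δd_1 = 0.0545 · 15 = 0.8174

0.8174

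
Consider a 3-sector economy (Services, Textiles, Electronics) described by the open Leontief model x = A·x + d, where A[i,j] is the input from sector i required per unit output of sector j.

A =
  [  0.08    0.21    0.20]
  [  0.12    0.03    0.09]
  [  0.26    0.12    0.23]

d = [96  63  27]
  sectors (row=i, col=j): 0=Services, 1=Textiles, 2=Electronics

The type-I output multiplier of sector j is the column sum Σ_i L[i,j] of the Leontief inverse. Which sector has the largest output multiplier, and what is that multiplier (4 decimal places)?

Electronics (1.9796)

Form M = I − A:
  [  0.92   -0.21   -0.20]
  [ -0.12    0.97   -0.09]
  [ -0.26   -0.12    0.77]
Leontief inverse L = M⁻¹:
  [  1.2277    0.3097    0.3551]
  [  0.1931    1.0948    0.1781]
  [  0.4446    0.2752    1.4464]
Total output x = L · d:
  x_0 = 1.2277·96 + 0.3097·63 + 0.3551·27 = 146.9593
  x_1 = 0.1931·96 + 1.0948·63 + 0.1781·27 = 92.3215
  x_2 = 0.4446·96 + 0.2752·63 + 1.4464·27 = 99.0753
Output multipliers (column sums of L):
  Services: 1.8655
  Textiles: 1.6797
  Electronics: 1.9796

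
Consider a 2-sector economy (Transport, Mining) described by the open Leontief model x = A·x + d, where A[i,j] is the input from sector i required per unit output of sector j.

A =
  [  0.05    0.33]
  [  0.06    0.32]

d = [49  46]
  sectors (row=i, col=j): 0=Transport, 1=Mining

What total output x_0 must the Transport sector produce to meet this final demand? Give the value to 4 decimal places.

Form M = I − A:
  [  0.95   -0.33]
  [ -0.06    0.68]
Leontief inverse L = M⁻¹:
  [  1.0859    0.5270]
  [  0.0958    1.5171]
Total output x = L · d:
  x_0 = 1.0859·49 + 0.5270·46 = 77.4513
  x_1 = 0.0958·49 + 1.5171·46 = 74.4810

77.4513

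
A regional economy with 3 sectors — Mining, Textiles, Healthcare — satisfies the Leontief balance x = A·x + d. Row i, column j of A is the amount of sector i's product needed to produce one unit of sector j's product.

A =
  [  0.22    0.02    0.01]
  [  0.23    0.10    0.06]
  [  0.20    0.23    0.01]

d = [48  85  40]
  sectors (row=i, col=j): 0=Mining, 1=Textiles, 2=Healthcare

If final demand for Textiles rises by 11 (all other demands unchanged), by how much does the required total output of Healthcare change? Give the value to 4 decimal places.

2.9795

Form M = I − A:
  [  0.78   -0.02   -0.01]
  [ -0.23    0.90   -0.06]
  [ -0.20   -0.23    0.99]
Leontief inverse L = M⁻¹:
  [  1.2955    0.0326    0.0151]
  [  0.3540    1.1375    0.0725]
  [  0.3440    0.2709    1.0300]
Total output x = L · d:
  x_0 = 1.2955·48 + 0.0326·85 + 0.0151·40 = 65.5628
  x_1 = 0.3540·48 + 1.1375·85 + 0.0725·40 = 116.5816
  x_2 = 0.3440·48 + 0.2709·85 + 1.0300·40 = 80.7337
Δx_2 = L[2,1] · Δd_1 = 0.2709 · 11 = 2.9795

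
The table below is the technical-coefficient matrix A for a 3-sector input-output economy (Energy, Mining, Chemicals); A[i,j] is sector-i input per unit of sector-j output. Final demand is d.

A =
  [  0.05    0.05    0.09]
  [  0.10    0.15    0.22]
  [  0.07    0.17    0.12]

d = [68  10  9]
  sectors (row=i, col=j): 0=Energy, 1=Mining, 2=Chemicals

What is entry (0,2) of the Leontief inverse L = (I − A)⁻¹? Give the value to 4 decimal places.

Form M = I − A:
  [  0.95   -0.05   -0.09]
  [ -0.10    0.85   -0.22]
  [ -0.07   -0.17    0.88]
Leontief inverse L = M⁻¹:
  [  1.0718    0.0894    0.1320]
  [  0.1560    1.2514    0.3288]
  [  0.1154    0.2489    1.2104]
Total output x = L · d:
  x_0 = 1.0718·68 + 0.0894·10 + 0.1320·9 = 74.9626
  x_1 = 0.1560·68 + 1.2514·10 + 0.3288·9 = 26.0781
  x_2 = 0.1154·68 + 0.2489·10 + 1.2104·9 = 21.2280

L[0,2] = 0.1320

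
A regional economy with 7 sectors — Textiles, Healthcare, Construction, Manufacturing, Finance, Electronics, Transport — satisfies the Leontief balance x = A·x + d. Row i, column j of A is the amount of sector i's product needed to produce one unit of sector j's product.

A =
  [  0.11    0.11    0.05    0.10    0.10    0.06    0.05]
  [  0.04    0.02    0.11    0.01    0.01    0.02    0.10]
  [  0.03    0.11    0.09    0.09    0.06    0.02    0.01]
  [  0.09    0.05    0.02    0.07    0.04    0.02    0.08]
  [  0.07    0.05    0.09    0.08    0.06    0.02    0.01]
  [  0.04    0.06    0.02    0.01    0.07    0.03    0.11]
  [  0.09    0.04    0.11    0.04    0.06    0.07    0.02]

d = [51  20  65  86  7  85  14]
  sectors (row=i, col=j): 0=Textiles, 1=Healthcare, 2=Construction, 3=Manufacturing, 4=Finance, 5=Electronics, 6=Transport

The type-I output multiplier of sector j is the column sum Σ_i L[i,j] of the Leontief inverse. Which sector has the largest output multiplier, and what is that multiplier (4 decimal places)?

Form M = I − A:
  [  0.89   -0.11   -0.05   -0.10   -0.10   -0.06   -0.05]
  [ -0.04    0.98   -0.11   -0.01   -0.01   -0.02   -0.10]
  [ -0.03   -0.11    0.91   -0.09   -0.06   -0.02   -0.01]
  [ -0.09   -0.05   -0.02    0.93   -0.04   -0.02   -0.08]
  [ -0.07   -0.05   -0.09   -0.08    0.94   -0.02   -0.01]
  [ -0.04   -0.06   -0.02   -0.01   -0.07    0.97   -0.11]
  [ -0.09   -0.04   -0.11   -0.04   -0.06   -0.07    0.98]
Leontief inverse L = M⁻¹:
  [  1.1782    0.1715    0.1189    0.1588    0.1551    0.0928    0.1038]
  [  0.0744    1.0576    0.1526    0.0434    0.0415    0.0401    0.1217]
  [  0.0722    0.1518    1.1398    0.1302    0.0935    0.0391    0.0468]
  [  0.1380    0.0907    0.0653    1.1094    0.0776    0.0444    0.1133]
  [  0.1135    0.0943    0.1348    0.1228    1.0964    0.0400    0.0425]
  [  0.0799    0.0938    0.0665    0.0421    0.1026    1.0520    0.1369]
  [  0.1376    0.0921    0.1608    0.0868    0.1041    0.0940    1.0572]
Total output x = L · d:
  x_0 = 1.1782·51 + 0.1715·20 + 0.1189·65 + 0.1588·86 + 0.1551·7 + 0.0928·85 + 0.1038·14 = 95.3382
  x_1 = 0.0744·51 + 1.0576·20 + 0.1526·65 + 0.0434·86 + 0.0415·7 + 0.0401·85 + 0.1217·14 = 44.0022
  x_2 = 0.0722·51 + 0.1518·20 + 1.1398·65 + 0.1302·86 + 0.0935·7 + 0.0391·85 + 0.0468·14 = 96.6364
  x_3 = 0.1380·51 + 0.0907·20 + 0.0653·65 + 1.1094·86 + 0.0776·7 + 0.0444·85 + 0.1133·14 = 114.4107
  x_4 = 0.1135·51 + 0.0943·20 + 0.1348·65 + 0.1228·86 + 1.0964·7 + 0.0400·85 + 0.0425·14 = 38.6657
  x_5 = 0.0799·51 + 0.0938·20 + 0.0665·65 + 0.0421·86 + 0.1026·7 + 1.0520·85 + 0.1369·14 = 105.9473
  x_6 = 0.1376·51 + 0.0921·20 + 0.1608·65 + 0.0868·86 + 0.1041·7 + 0.0940·85 + 1.0572·14 = 50.2890
Output multipliers (column sums of L):
  Textiles: 1.7940
  Healthcare: 1.7519
  Construction: 1.8386
  Manufacturing: 1.6935
  Finance: 1.6707
  Electronics: 1.4024
  Transport: 1.6222

Construction (1.8386)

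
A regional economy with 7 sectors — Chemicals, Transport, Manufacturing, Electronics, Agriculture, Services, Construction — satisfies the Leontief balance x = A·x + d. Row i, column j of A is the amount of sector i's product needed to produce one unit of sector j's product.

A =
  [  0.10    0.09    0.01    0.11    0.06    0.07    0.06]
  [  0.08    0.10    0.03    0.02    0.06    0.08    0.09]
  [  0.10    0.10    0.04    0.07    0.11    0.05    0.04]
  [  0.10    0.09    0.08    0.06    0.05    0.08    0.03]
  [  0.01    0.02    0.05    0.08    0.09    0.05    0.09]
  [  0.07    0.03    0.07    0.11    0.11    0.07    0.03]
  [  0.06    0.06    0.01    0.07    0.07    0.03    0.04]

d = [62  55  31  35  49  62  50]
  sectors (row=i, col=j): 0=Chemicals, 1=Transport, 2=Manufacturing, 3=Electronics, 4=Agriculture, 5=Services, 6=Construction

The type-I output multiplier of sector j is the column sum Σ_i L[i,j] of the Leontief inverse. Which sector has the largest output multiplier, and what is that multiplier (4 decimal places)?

Form M = I − A:
  [  0.90   -0.09   -0.01   -0.11   -0.06   -0.07   -0.06]
  [ -0.08    0.90   -0.03   -0.02   -0.06   -0.08   -0.09]
  [ -0.10   -0.10    0.96   -0.07   -0.11   -0.05   -0.04]
  [ -0.10   -0.09   -0.08    0.94   -0.05   -0.08   -0.03]
  [ -0.01   -0.02   -0.05   -0.08    0.91   -0.05   -0.09]
  [ -0.07   -0.03   -0.07   -0.11   -0.11    0.93   -0.03]
  [ -0.06   -0.06   -0.01   -0.07   -0.07   -0.03    0.96]
Leontief inverse L = M⁻¹:
  [  1.1690    0.1547    0.0491    0.1780    0.1272    0.1297    0.1112]
  [  0.1396    1.1565    0.0619    0.0818    0.1239    0.1315    0.1380]
  [  0.1667    0.1644    1.0784    0.1386    0.1804    0.1094    0.0954]
  [  0.1698    0.1556    0.1179    1.1283    0.1207    0.1387    0.0810]
  [  0.0578    0.0650    0.0812    0.1318    1.1449    0.0913    0.1274]
  [  0.1353    0.0907    0.1116    0.1792    0.1806    1.1269    0.0794]
  [  0.1043    0.1026    0.0362    0.1152    0.1155    0.0694    1.0759]
Total output x = L · d:
  x_0 = 1.1690·62 + 0.1547·55 + 0.0491·31 + 0.1780·35 + 0.1272·49 + 0.1297·62 + 0.1112·50 = 108.5722
  x_1 = 0.1396·62 + 1.1565·55 + 0.0619·31 + 0.0818·35 + 0.1239·49 + 0.1315·62 + 0.1380·50 = 98.1601
  x_2 = 0.1667·62 + 0.1644·55 + 1.0784·31 + 0.1386·35 + 0.1804·49 + 0.1094·62 + 0.0954·50 = 78.0475
  x_3 = 0.1698·62 + 0.1556·55 + 0.1179·31 + 1.1283·35 + 0.1207·49 + 0.1387·62 + 0.0810·50 = 80.7987
  x_4 = 0.0578·62 + 0.0650·55 + 0.0812·31 + 0.1318·35 + 1.1449·49 + 0.0913·62 + 0.1274·50 = 82.4146
  x_5 = 0.1353·62 + 0.0907·55 + 0.1116·31 + 0.1792·35 + 0.1806·49 + 1.1269·62 + 0.0794·50 = 105.7982
  x_6 = 0.1043·62 + 0.1026·55 + 0.0362·31 + 0.1152·35 + 0.1155·49 + 0.0694·62 + 1.0759·50 = 81.0243
Output multipliers (column sums of L):
  Chemicals: 1.9425
  Transport: 1.8894
  Manufacturing: 1.5363
  Electronics: 1.9529
  Agriculture: 1.9932
  Services: 1.7969
  Construction: 1.7083

Agriculture (1.9932)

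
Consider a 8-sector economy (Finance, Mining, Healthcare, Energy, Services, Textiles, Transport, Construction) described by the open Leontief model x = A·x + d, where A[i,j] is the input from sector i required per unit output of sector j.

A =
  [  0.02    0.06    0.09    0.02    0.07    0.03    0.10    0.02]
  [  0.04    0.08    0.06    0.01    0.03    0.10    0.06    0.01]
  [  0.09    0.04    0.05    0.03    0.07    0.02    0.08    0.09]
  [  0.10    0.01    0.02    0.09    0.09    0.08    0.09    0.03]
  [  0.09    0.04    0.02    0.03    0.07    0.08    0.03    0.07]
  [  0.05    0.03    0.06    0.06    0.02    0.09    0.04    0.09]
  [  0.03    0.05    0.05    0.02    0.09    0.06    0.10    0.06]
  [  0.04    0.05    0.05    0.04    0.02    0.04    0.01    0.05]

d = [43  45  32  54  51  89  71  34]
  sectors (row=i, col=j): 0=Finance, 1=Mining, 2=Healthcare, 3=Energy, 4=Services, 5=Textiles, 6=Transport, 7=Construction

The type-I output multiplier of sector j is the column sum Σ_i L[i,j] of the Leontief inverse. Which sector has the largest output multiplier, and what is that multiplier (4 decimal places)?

Form M = I − A:
  [  0.98   -0.06   -0.09   -0.02   -0.07   -0.03   -0.10   -0.02]
  [ -0.04    0.92   -0.06   -0.01   -0.03   -0.10   -0.06   -0.01]
  [ -0.09   -0.04    0.95   -0.03   -0.07   -0.02   -0.08   -0.09]
  [ -0.10   -0.01   -0.02    0.91   -0.09   -0.08   -0.09   -0.03]
  [ -0.09   -0.04   -0.02   -0.03    0.93   -0.08   -0.03   -0.07]
  [ -0.05   -0.03   -0.06   -0.06   -0.02    0.91   -0.04   -0.09]
  [ -0.03   -0.05   -0.05   -0.02   -0.09   -0.06    0.90   -0.06]
  [ -0.04   -0.05   -0.05   -0.04   -0.02   -0.04   -0.01    0.95]
Leontief inverse L = M⁻¹:
  [  1.0614    0.0939    0.1255    0.0431    0.1137    0.0743    0.1474    0.0613]
  [  0.0763    1.1124    0.0967    0.0332    0.0663    0.1446    0.1037    0.0487]
  [  0.1328    0.0783    1.0919    0.0567    0.1172    0.0667    0.1310    0.1321]
  [  0.1509    0.0481    0.0648    1.1255    0.1459    0.1368    0.1501    0.0785]
  [  0.1293    0.0739    0.0591    0.0569    1.1096    0.1259    0.0740    0.1093]
  [  0.0925    0.0629    0.0992    0.0906    0.0609    1.1359    0.0863    0.1324]
  [  0.0741    0.0869    0.0893    0.0471    0.1354    0.1103    1.1484    0.1054]
  [  0.0694    0.0738    0.0769    0.0594    0.0479    0.0716    0.0422    1.0770]
Total output x = L · d:
  x_0 = 1.0614·43 + 0.0939·45 + 0.1255·32 + 0.0431·54 + 0.1137·51 + 0.0743·89 + 0.1474·71 + 0.0613·34 = 81.1642
  x_1 = 0.0763·43 + 1.1124·45 + 0.0967·32 + 0.0332·54 + 0.0663·51 + 0.1446·89 + 0.1037·71 + 0.0487·34 = 83.5014
  x_2 = 0.1328·43 + 0.0783·45 + 1.0919·32 + 0.0567·54 + 0.1172·51 + 0.0667·89 + 0.1310·71 + 0.1321·34 = 72.9471
  x_3 = 0.1509·43 + 0.0481·45 + 0.0648·32 + 1.1255·54 + 0.1459·51 + 0.1368·89 + 0.1501·71 + 0.0785·34 = 104.4453
  x_4 = 0.1293·43 + 0.0739·45 + 0.0591·32 + 0.0569·54 + 1.1096·51 + 0.1259·89 + 0.0740·71 + 0.1093·34 = 90.6155
  x_5 = 0.0925·43 + 0.0629·45 + 0.0992·32 + 0.0906·54 + 0.0609·51 + 1.1359·89 + 0.0863·71 + 0.1324·34 = 129.7031
  x_6 = 0.0741·43 + 0.0869·45 + 0.0893·32 + 0.0471·54 + 0.1354·51 + 0.1103·89 + 1.1484·71 + 0.1054·34 = 114.3428
  x_7 = 0.0694·43 + 0.0738·45 + 0.0769·32 + 0.0594·54 + 0.0479·51 + 0.0716·89 + 0.0422·71 + 1.0770·34 = 60.4112
Output multipliers (column sums of L):
  Finance: 1.7868
  Mining: 1.6301
  Healthcare: 1.7033
  Energy: 1.5126
  Services: 1.7968
  Textiles: 1.8662
  Transport: 1.8832
  Construction: 1.7447

Transport (1.8832)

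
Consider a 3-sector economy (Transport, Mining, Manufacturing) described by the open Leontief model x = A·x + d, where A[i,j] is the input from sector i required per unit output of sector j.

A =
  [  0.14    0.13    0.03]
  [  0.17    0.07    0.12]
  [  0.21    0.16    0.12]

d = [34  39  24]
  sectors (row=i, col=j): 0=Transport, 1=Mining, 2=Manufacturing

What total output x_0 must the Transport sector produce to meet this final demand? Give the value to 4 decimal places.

49.9543

Form M = I − A:
  [  0.86   -0.13   -0.03]
  [ -0.17    0.93   -0.12]
  [ -0.21   -0.16    0.88]
Leontief inverse L = M⁻¹:
  [  1.2148    0.1812    0.0661]
  [  0.2657    1.1407    0.1646]
  [  0.3382    0.2506    1.1821]
Total output x = L · d:
  x_0 = 1.2148·34 + 0.1812·39 + 0.0661·24 = 49.9543
  x_1 = 0.2657·34 + 1.1407·39 + 0.1646·24 = 57.4725
  x_2 = 0.3382·34 + 0.2506·39 + 1.1821·24 = 49.6432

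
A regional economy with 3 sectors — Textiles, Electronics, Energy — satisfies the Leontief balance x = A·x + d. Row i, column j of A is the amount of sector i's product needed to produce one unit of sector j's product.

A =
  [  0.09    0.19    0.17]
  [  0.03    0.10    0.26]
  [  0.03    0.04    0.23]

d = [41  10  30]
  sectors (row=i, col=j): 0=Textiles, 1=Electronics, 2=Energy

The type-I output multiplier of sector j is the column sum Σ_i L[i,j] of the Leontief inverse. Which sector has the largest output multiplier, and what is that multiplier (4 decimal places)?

Form M = I − A:
  [  0.91   -0.19   -0.17]
  [ -0.03    0.90   -0.26]
  [ -0.03   -0.04    0.77]
Leontief inverse L = M⁻¹:
  [  1.1181    0.2508    0.3315]
  [  0.0506    1.1394    0.3959]
  [  0.0462    0.0690    1.3322]
Total output x = L · d:
  x_0 = 1.1181·41 + 0.2508·10 + 0.3315·30 = 58.2957
  x_1 = 0.0506·41 + 1.1394·10 + 0.3959·30 = 25.3462
  x_2 = 0.0462·41 + 0.0690·10 + 1.3322·30 = 42.5490
Output multipliers (column sums of L):
  Textiles: 1.2149
  Electronics: 1.4591
  Energy: 2.0596

Energy (2.0596)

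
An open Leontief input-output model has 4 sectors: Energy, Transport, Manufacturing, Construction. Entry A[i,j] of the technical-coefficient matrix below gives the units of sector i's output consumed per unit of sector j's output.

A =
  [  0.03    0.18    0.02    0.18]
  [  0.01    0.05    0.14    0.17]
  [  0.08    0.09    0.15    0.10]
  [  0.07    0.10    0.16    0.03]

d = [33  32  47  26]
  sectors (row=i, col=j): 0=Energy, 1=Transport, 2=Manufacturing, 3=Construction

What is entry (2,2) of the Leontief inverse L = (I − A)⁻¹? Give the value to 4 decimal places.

Form M = I − A:
  [  0.97   -0.18   -0.02   -0.18]
  [ -0.01    0.95   -0.14   -0.17]
  [ -0.08   -0.09    0.85   -0.10]
  [ -0.07   -0.10   -0.16    0.97]
Leontief inverse L = M⁻¹:
  [  1.0606    0.2378    0.1112    0.2499]
  [  0.0463    1.1066    0.2259    0.2258]
  [  0.1166    0.1581    1.2386    0.1770]
  [  0.1005    0.1573    0.2356    1.1014]
Total output x = L · d:
  x_0 = 1.0606·33 + 0.2378·32 + 0.1112·47 + 0.2499·26 = 54.3323
  x_1 = 0.0463·33 + 1.1066·32 + 0.2259·47 + 0.2258·26 = 53.4260
  x_2 = 0.1166·33 + 0.1581·32 + 1.2386·47 + 0.1770·26 = 71.7191
  x_3 = 0.1005·33 + 0.1573·32 + 0.2356·47 + 1.1014·26 = 48.0628

L[2,2] = 1.2386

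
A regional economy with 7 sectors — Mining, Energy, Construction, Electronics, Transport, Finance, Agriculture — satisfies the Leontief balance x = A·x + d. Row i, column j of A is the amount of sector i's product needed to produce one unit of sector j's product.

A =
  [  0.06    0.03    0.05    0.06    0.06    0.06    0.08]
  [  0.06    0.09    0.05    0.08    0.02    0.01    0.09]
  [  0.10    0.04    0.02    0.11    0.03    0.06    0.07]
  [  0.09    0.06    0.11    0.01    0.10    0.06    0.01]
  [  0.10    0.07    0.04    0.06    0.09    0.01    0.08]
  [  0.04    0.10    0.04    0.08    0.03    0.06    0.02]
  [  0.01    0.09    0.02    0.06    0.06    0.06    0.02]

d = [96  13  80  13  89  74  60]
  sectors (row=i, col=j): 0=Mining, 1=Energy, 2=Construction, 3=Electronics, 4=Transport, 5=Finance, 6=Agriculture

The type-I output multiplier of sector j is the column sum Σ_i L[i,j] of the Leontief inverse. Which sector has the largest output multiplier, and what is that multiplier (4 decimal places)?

Form M = I − A:
  [  0.94   -0.03   -0.05   -0.06   -0.06   -0.06   -0.08]
  [ -0.06    0.91   -0.05   -0.08   -0.02   -0.01   -0.09]
  [ -0.10   -0.04    0.98   -0.11   -0.03   -0.06   -0.07]
  [ -0.09   -0.06   -0.11    0.99   -0.10   -0.06   -0.01]
  [ -0.10   -0.07   -0.04   -0.06    0.91   -0.01   -0.08]
  [ -0.04   -0.10   -0.04   -0.08   -0.03    0.94   -0.02]
  [ -0.01   -0.09   -0.02   -0.06   -0.06   -0.06    0.98]
Leontief inverse L = M⁻¹:
  [  1.1027    0.0756    0.0817    0.1023    0.0988    0.0912    0.1138]
  [  0.1021    1.1352    0.0833    0.1215    0.0574    0.0403    0.1253]
  [  0.1457    0.0878    1.0584    0.1520    0.0732    0.0950    0.1050]
  [  0.1432    0.1075    0.1427    1.0627    0.1400    0.0923    0.0559]
  [  0.1499    0.1195    0.0763    0.1069    1.1352    0.0425    0.1233]
  [  0.0819    0.1434    0.0730    0.1196    0.0635    1.0870    0.0537]
  [  0.0466    0.1295    0.0480    0.0942    0.0897    0.0814    1.0495]
Total output x = L · d:
  x_0 = 1.1027·96 + 0.0756·13 + 0.0817·80 + 0.1023·13 + 0.0988·89 + 0.0912·74 + 0.1138·60 = 137.0810
  x_1 = 0.1021·96 + 1.1352·13 + 0.0833·80 + 0.1215·13 + 0.0574·89 + 0.0403·74 + 0.1253·60 = 48.4056
  x_2 = 0.1457·96 + 0.0878·13 + 1.0584·80 + 0.1520·13 + 0.0732·89 + 0.0950·74 + 0.1050·60 = 121.6183
  x_3 = 0.1432·96 + 0.1075·13 + 0.1427·80 + 1.0627·13 + 0.1400·89 + 0.0923·74 + 0.0559·60 = 63.0189
  x_4 = 0.1499·96 + 0.1195·13 + 0.0763·80 + 0.1069·13 + 1.1352·89 + 0.0425·74 + 0.1233·60 = 135.0131
  x_5 = 0.0819·96 + 0.1434·13 + 0.0730·80 + 0.1196·13 + 0.0635·89 + 1.0870·74 + 0.0537·60 = 106.4301
  x_6 = 0.0466·96 + 0.1295·13 + 0.0480·80 + 0.0942·13 + 0.0897·89 + 0.0814·74 + 1.0495·60 = 88.1912
Output multipliers (column sums of L):
  Mining: 1.7721
  Energy: 1.7985
  Construction: 1.5633
  Electronics: 1.7592
  Transport: 1.6578
  Finance: 1.5296
  Agriculture: 1.6264

Energy (1.7985)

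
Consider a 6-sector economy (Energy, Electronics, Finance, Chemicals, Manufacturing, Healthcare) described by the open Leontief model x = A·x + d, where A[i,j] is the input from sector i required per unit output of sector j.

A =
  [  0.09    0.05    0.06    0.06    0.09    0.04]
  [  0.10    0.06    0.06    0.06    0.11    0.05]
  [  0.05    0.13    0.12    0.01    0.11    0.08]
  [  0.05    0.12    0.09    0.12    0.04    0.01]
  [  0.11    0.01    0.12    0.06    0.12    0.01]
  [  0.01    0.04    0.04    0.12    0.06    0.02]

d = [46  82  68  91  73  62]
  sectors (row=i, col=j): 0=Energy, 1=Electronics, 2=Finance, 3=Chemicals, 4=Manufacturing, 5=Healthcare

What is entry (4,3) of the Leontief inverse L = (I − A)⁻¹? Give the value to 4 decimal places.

L[4,3] = 0.1045

Form M = I − A:
  [  0.91   -0.05   -0.06   -0.06   -0.09   -0.04]
  [ -0.10    0.94   -0.06   -0.06   -0.11   -0.05]
  [ -0.05   -0.13    0.88   -0.01   -0.11   -0.08]
  [ -0.05   -0.12   -0.09    0.88   -0.04   -0.01]
  [ -0.11   -0.01   -0.12   -0.06    0.88   -0.01]
  [ -0.01   -0.04   -0.04   -0.12   -0.06    0.98]
Leontief inverse L = M⁻¹:
  [  1.1407    0.0948    0.1186    0.1047    0.1524    0.0637]
  [  0.1575    1.1089    0.1257    0.1105    0.1807    0.0762]
  [  0.1144    0.1864    1.1951    0.0630    0.1950    0.1144]
  [  0.1061    0.1794    0.1558    1.1704    0.1086    0.0393]
  [  0.1677    0.0630    0.1908    0.1045    1.1926    0.0389]
  [  0.0460    0.0797    0.0859    0.1579    0.1032    1.0360]
Total output x = L · d:
  x_0 = 1.1407·46 + 0.0948·82 + 0.1186·68 + 0.1047·91 + 0.1524·73 + 0.0637·62 = 92.9131
  x_1 = 0.1575·46 + 1.1089·82 + 0.1257·68 + 0.1105·91 + 0.1807·73 + 0.0762·62 = 134.6922
  x_2 = 0.1144·46 + 0.1864·82 + 1.1951·68 + 0.0630·91 + 0.1950·73 + 0.1144·62 = 128.8734
  x_3 = 0.1061·46 + 0.1794·82 + 0.1558·68 + 1.1704·91 + 0.1086·73 + 0.0393·62 = 147.0537
  x_4 = 0.1677·46 + 0.0630·82 + 0.1908·68 + 0.1045·91 + 1.1926·73 + 0.0389·62 = 124.8427
  x_5 = 0.0460·46 + 0.0797·82 + 0.0859·68 + 0.1579·91 + 0.1032·73 + 1.0360·62 = 100.6212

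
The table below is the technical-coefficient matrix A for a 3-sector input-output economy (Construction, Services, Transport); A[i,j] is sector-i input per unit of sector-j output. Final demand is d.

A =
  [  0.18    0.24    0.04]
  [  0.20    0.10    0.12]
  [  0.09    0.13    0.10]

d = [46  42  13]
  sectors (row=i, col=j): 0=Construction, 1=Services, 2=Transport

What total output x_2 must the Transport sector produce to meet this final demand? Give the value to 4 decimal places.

32.0560

Form M = I − A:
  [  0.82   -0.24   -0.04]
  [ -0.20    0.90   -0.12]
  [ -0.09   -0.13    0.90]
Leontief inverse L = M⁻¹:
  [  1.3211    0.3678    0.1078]
  [  0.3173    1.2213    0.1769]
  [  0.1779    0.2132    1.1474]
Total output x = L · d:
  x_0 = 1.3211·46 + 0.3678·42 + 0.1078·13 = 77.6192
  x_1 = 0.3173·46 + 1.2213·42 + 0.1769·13 = 68.1895
  x_2 = 0.1779·46 + 0.2132·42 + 1.1474·13 = 32.0560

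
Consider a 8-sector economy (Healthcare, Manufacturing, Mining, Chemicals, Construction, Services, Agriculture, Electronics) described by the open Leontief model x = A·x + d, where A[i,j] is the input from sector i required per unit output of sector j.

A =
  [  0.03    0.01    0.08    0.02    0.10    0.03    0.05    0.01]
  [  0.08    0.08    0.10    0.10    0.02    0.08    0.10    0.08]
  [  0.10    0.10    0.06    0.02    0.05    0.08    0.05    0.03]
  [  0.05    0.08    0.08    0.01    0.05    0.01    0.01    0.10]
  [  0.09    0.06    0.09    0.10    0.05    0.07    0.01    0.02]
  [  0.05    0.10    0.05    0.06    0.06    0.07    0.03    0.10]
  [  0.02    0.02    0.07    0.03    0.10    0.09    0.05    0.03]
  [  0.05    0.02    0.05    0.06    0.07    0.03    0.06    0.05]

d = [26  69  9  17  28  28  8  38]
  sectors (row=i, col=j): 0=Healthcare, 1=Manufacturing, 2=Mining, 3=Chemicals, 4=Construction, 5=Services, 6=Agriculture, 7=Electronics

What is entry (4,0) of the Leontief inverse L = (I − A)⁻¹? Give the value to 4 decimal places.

Form M = I − A:
  [  0.97   -0.01   -0.08   -0.02   -0.10   -0.03   -0.05   -0.01]
  [ -0.08    0.92   -0.10   -0.10   -0.02   -0.08   -0.10   -0.08]
  [ -0.10   -0.10    0.94   -0.02   -0.05   -0.08   -0.05   -0.03]
  [ -0.05   -0.08   -0.08    0.99   -0.05   -0.01   -0.01   -0.10]
  [ -0.09   -0.06   -0.09   -0.10    0.95   -0.07   -0.01   -0.02]
  [ -0.05   -0.10   -0.05   -0.06   -0.06    0.93   -0.03   -0.10]
  [ -0.02   -0.02   -0.07   -0.03   -0.10   -0.09    0.95   -0.03]
  [ -0.05   -0.02   -0.05   -0.06   -0.07   -0.03   -0.06    0.95]
Leontief inverse L = M⁻¹:
  [  1.0703    0.0486    0.1251    0.0517    0.1379    0.0688    0.0746    0.0373]
  [  0.1488    1.1508    0.1843    0.1548    0.0939    0.1480    0.1550    0.1430]
  [  0.1555    0.1557    1.1281    0.0682    0.1069    0.1359    0.0950    0.0771]
  [  0.0972    0.1225    0.1330    1.0493    0.0933    0.0523    0.0472    0.1350]
  [  0.1465    0.1187    0.1567    0.1426    1.1042    0.1201    0.0497    0.0690]
  [  0.1098    0.1591    0.1208    0.1124    0.1176    1.1253    0.0765    0.1536]
  [  0.0689    0.0701    0.1250    0.0712    0.1467    0.1377    1.0813    0.0698]
  [  0.0924    0.0609    0.1015    0.0944    0.1151    0.0703    0.0895    1.0845]
Total output x = L · d:
  x_0 = 1.0703·26 + 0.0486·69 + 0.1251·9 + 0.0517·17 + 0.1379·28 + 0.0688·28 + 0.0746·8 + 0.0373·38 = 40.9882
  x_1 = 0.1488·26 + 1.1508·69 + 0.1843·9 + 0.1548·17 + 0.0939·28 + 0.1480·28 + 0.1550·8 + 0.1430·38 = 101.0097
  x_2 = 0.1555·26 + 0.1557·69 + 1.1281·9 + 0.0682·17 + 0.1069·28 + 0.1359·28 + 0.0950·8 + 0.0771·38 = 36.5887
  x_3 = 0.0972·26 + 0.1225·69 + 0.1330·9 + 1.0493·17 + 0.0933·28 + 0.0523·28 + 0.0472·8 + 0.1350·38 = 39.5971
  x_4 = 0.1465·26 + 0.1187·69 + 0.1567·9 + 0.1426·17 + 1.1042·28 + 0.1201·28 + 0.0497·8 + 0.0690·38 = 53.1315
  x_5 = 0.1098·26 + 0.1591·69 + 0.1208·9 + 0.1124·17 + 0.1176·28 + 1.1253·28 + 0.0765·8 + 0.1536·38 = 58.0802
  x_6 = 0.0689·26 + 0.0701·69 + 0.1250·9 + 0.0712·17 + 0.1467·28 + 0.1377·28 + 1.0813·8 + 0.0698·38 = 28.2281
  x_7 = 0.0924·26 + 0.0609·69 + 0.1015·9 + 0.0944·17 + 0.1151·28 + 0.0703·28 + 0.0895·8 + 1.0845·38 = 56.2423

L[4,0] = 0.1465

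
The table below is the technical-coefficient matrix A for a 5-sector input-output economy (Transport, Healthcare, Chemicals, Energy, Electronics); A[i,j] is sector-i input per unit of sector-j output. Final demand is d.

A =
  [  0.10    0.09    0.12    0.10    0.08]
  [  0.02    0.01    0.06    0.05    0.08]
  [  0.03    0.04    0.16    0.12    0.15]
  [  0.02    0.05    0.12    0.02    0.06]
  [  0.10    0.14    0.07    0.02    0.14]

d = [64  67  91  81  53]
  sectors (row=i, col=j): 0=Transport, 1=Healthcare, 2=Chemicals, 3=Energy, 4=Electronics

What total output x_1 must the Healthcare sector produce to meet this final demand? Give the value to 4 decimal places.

Form M = I − A:
  [  0.90   -0.09   -0.12   -0.10   -0.08]
  [ -0.02    0.99   -0.06   -0.05   -0.08]
  [ -0.03   -0.04    0.84   -0.12   -0.15]
  [ -0.02   -0.05   -0.12    0.98   -0.06]
  [ -0.10   -0.14   -0.07   -0.02    0.86]
Leontief inverse L = M⁻¹:
  [  1.1432    0.1437    0.2094    0.1530    0.1669]
  [  0.0417    1.0390    0.1007    0.0721    0.1231]
  [  0.0753    0.1011    1.2535    0.1714    0.2470]
  [  0.0437    0.0803    0.1719    1.0524    0.1149]
  [  0.1469    0.1959    0.1468    0.0680    1.2250]
Total output x = L · d:
  x_0 = 1.1432·64 + 0.1437·67 + 0.2094·91 + 0.1530·81 + 0.1669·53 = 123.0888
  x_1 = 0.0417·64 + 1.0390·67 + 0.1007·91 + 0.0721·81 + 0.1231·53 = 93.8206
  x_2 = 0.0753·64 + 0.1011·67 + 1.2535·91 + 0.1714·81 + 0.2470·53 = 152.6319
  x_3 = 0.0437·64 + 0.0803·67 + 0.1719·91 + 1.0524·81 + 0.1149·53 = 115.1506
  x_4 = 0.1469·64 + 0.1959·67 + 0.1468·91 + 0.0680·81 + 1.2250·53 = 106.3151

93.8206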